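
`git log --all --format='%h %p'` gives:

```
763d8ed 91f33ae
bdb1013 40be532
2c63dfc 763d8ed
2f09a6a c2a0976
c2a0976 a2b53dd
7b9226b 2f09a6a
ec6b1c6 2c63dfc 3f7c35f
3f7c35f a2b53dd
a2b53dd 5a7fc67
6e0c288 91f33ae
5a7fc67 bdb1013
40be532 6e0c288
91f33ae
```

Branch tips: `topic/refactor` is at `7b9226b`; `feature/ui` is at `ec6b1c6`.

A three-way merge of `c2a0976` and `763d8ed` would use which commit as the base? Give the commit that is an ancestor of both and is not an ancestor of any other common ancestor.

91f33ae

Ancestors of c2a0976: {40be532, 5a7fc67, 6e0c288, 91f33ae, a2b53dd, bdb1013, c2a0976}.
Ancestors of 763d8ed: {763d8ed, 91f33ae}.
Common ancestors: {91f33ae}.
The only common ancestor is 91f33ae, so it is the merge base.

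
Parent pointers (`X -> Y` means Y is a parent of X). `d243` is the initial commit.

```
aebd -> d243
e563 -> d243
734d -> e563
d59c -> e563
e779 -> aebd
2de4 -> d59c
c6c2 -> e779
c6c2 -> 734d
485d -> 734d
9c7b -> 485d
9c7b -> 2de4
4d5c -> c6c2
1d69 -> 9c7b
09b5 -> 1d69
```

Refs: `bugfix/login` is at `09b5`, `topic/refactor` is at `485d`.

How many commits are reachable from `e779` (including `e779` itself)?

Walking parent pointers from e779: reachable set = {aebd, d243, e779}.
That is 3 commits.

3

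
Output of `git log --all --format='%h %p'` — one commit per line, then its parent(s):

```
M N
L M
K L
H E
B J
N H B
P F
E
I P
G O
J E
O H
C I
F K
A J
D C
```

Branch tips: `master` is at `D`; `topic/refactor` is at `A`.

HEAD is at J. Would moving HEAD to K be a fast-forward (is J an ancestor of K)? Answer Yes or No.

Yes

A fast-forward from J to K is possible iff J is an ancestor of K.
Ancestors of K: {B, E, H, J, K, L, M, N}.
J is among them, so fast-forward is possible.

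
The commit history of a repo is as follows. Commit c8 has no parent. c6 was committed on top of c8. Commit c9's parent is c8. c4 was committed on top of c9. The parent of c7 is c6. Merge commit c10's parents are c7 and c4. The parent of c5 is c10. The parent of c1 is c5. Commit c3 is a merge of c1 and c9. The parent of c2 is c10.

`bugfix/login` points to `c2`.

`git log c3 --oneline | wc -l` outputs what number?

9

Walking parent pointers from c3: reachable set = {c1, c10, c3, c4, c5, c6, c7, c8, c9}.
That is 9 commits.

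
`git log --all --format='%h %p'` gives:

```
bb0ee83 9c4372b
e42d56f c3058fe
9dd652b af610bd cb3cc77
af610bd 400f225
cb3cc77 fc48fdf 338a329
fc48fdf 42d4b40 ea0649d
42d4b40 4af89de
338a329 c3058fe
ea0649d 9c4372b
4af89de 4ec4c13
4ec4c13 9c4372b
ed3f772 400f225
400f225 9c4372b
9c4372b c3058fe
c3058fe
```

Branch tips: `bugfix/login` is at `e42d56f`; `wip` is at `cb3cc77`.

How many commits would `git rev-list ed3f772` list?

Walking parent pointers from ed3f772: reachable set = {400f225, 9c4372b, c3058fe, ed3f772}.
That is 4 commits.

4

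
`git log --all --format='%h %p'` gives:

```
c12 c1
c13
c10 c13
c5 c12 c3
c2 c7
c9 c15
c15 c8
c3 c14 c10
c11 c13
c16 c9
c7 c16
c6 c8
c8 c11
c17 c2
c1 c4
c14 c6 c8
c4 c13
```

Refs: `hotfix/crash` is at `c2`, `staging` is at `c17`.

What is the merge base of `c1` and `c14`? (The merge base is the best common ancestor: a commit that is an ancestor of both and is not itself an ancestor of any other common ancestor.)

Ancestors of c1: {c1, c13, c4}.
Ancestors of c14: {c11, c13, c14, c6, c8}.
Common ancestors: {c13}.
The only common ancestor is c13, so it is the merge base.

c13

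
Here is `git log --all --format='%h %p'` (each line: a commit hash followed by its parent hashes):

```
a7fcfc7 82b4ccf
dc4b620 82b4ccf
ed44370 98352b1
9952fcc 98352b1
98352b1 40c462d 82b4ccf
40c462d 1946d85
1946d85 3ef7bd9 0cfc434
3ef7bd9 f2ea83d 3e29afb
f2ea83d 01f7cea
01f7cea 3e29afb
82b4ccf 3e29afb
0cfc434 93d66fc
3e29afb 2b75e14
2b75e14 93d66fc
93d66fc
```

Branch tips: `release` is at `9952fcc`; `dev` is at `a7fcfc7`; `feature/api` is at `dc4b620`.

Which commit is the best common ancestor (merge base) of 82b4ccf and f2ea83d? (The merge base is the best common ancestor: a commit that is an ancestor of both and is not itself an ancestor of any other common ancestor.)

3e29afb

Ancestors of 82b4ccf: {2b75e14, 3e29afb, 82b4ccf, 93d66fc}.
Ancestors of f2ea83d: {01f7cea, 2b75e14, 3e29afb, 93d66fc, f2ea83d}.
Common ancestors: {2b75e14, 3e29afb, 93d66fc}.
Among these, 3e29afb is not an ancestor of any other common ancestor — it is the merge base.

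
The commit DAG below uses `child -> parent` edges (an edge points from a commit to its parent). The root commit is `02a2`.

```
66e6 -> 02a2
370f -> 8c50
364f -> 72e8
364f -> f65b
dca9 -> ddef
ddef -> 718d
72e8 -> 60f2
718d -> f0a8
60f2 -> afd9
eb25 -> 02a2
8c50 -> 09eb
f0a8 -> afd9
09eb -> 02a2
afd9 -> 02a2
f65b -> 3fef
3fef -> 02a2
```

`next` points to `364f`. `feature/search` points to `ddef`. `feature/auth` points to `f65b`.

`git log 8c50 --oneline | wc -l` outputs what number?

3

Walking parent pointers from 8c50: reachable set = {02a2, 09eb, 8c50}.
That is 3 commits.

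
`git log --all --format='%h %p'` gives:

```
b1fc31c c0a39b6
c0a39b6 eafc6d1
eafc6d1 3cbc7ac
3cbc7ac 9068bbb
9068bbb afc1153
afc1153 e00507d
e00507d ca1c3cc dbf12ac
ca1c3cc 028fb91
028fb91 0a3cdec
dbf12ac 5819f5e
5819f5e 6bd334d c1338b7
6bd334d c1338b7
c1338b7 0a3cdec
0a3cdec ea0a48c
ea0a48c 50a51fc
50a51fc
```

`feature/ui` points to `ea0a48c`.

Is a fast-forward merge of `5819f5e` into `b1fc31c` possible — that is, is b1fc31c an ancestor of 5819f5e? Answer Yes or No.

No

A fast-forward from b1fc31c to 5819f5e is possible iff b1fc31c is an ancestor of 5819f5e.
Ancestors of 5819f5e: {0a3cdec, 50a51fc, 5819f5e, 6bd334d, c1338b7, ea0a48c}.
b1fc31c is not among them, so fast-forward is not possible.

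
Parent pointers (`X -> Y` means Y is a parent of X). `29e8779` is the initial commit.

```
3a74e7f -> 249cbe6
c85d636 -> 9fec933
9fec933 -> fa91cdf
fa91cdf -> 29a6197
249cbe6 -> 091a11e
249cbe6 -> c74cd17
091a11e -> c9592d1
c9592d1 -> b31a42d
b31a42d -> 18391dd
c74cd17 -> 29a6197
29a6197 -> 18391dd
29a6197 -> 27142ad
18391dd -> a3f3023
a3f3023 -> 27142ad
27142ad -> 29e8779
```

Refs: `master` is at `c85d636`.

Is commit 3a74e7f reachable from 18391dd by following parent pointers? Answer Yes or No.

No

Ancestors of 18391dd: {18391dd, 27142ad, 29e8779, a3f3023}.
3a74e7f is not in that set, so it is not an ancestor of 18391dd.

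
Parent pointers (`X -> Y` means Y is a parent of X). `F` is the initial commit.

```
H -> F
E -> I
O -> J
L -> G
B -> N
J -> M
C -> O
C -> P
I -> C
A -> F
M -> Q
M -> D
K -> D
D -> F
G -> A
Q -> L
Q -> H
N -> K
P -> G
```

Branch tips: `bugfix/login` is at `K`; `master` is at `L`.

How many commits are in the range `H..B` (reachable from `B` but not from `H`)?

4

Reachable from B: {B, D, F, K, N}.
Reachable from H: {F, H}.
In B's history but not H's: {B, D, K, N} — 4 commits.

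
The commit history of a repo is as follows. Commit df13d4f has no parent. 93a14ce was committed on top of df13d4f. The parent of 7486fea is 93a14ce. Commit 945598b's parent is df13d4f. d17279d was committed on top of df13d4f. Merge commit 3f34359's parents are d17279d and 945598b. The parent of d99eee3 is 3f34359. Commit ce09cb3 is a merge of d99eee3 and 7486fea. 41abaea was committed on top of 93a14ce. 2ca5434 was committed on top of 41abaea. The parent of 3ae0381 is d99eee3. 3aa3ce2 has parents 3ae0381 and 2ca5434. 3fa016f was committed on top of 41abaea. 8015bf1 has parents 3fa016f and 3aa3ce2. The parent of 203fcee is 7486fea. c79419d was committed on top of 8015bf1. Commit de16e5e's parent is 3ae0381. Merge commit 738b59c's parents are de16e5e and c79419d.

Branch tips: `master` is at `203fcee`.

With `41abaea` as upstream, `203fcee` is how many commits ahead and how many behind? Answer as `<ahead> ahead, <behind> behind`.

Reachable from 203fcee: {203fcee, 7486fea, 93a14ce, df13d4f}.
Reachable from 41abaea: {41abaea, 93a14ce, df13d4f}.
Only in 203fcee's history (ahead): {203fcee, 7486fea} — 2.
Only in 41abaea's history (behind): {41abaea} — 1.

2 ahead, 1 behind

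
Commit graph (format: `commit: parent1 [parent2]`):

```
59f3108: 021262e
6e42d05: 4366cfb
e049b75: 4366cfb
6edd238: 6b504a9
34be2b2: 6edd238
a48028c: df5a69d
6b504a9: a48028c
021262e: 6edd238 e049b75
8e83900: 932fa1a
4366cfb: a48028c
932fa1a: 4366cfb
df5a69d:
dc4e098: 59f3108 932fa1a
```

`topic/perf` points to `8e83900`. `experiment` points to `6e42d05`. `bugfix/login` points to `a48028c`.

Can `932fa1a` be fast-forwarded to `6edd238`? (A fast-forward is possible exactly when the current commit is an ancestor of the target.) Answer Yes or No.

No

A fast-forward from 932fa1a to 6edd238 is possible iff 932fa1a is an ancestor of 6edd238.
Ancestors of 6edd238: {6b504a9, 6edd238, a48028c, df5a69d}.
932fa1a is not among them, so fast-forward is not possible.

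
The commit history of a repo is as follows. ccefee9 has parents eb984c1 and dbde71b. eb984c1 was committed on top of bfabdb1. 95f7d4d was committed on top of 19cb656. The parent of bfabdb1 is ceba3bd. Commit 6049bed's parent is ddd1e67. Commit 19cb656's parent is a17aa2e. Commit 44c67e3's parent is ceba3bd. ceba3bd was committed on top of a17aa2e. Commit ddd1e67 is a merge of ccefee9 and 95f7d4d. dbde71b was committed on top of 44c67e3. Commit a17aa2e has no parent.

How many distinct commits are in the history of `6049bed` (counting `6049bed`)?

11

Walking parent pointers from 6049bed: reachable set = {19cb656, 44c67e3, 6049bed, 95f7d4d, a17aa2e, bfabdb1, ccefee9, ceba3bd, dbde71b, ddd1e67, eb984c1}.
That is 11 commits.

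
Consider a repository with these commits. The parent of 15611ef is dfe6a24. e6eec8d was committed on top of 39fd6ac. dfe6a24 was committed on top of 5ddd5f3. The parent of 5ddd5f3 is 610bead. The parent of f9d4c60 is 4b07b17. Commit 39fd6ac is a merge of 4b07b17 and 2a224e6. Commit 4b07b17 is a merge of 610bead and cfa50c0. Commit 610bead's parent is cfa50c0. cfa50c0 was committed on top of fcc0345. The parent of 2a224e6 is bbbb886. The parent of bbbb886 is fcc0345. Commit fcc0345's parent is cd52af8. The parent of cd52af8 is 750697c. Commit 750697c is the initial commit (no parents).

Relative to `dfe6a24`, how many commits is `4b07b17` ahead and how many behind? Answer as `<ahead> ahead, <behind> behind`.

Reachable from 4b07b17: {4b07b17, 610bead, 750697c, cd52af8, cfa50c0, fcc0345}.
Reachable from dfe6a24: {5ddd5f3, 610bead, 750697c, cd52af8, cfa50c0, dfe6a24, fcc0345}.
Only in 4b07b17's history (ahead): {4b07b17} — 1.
Only in dfe6a24's history (behind): {5ddd5f3, dfe6a24} — 2.

1 ahead, 2 behind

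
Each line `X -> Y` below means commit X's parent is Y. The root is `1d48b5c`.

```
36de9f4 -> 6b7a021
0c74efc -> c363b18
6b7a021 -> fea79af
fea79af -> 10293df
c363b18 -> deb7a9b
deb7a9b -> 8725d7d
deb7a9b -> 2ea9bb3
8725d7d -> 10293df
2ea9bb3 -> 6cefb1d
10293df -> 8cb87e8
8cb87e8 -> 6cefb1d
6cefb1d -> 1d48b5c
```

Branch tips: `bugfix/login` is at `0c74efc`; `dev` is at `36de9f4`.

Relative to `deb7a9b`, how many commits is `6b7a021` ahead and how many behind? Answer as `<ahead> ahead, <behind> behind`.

2 ahead, 3 behind

Reachable from 6b7a021: {10293df, 1d48b5c, 6b7a021, 6cefb1d, 8cb87e8, fea79af}.
Reachable from deb7a9b: {10293df, 1d48b5c, 2ea9bb3, 6cefb1d, 8725d7d, 8cb87e8, deb7a9b}.
Only in 6b7a021's history (ahead): {6b7a021, fea79af} — 2.
Only in deb7a9b's history (behind): {2ea9bb3, 8725d7d, deb7a9b} — 3.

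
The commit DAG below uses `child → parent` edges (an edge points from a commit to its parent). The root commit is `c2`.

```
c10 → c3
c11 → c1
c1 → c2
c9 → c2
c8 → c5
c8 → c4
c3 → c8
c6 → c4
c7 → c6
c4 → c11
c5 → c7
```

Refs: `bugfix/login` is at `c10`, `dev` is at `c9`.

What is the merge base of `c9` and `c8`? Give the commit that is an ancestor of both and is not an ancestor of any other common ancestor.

Ancestors of c9: {c2, c9}.
Ancestors of c8: {c1, c11, c2, c4, c5, c6, c7, c8}.
Common ancestors: {c2}.
The only common ancestor is c2, so it is the merge base.

c2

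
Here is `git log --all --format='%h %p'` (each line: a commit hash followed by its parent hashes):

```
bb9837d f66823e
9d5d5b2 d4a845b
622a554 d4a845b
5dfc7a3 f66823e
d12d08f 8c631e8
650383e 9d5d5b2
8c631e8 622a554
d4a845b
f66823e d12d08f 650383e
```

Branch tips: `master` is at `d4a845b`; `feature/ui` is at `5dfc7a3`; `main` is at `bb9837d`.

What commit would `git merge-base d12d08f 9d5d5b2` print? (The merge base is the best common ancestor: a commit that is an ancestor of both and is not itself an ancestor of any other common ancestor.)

Ancestors of d12d08f: {622a554, 8c631e8, d12d08f, d4a845b}.
Ancestors of 9d5d5b2: {9d5d5b2, d4a845b}.
Common ancestors: {d4a845b}.
The only common ancestor is d4a845b, so it is the merge base.

d4a845b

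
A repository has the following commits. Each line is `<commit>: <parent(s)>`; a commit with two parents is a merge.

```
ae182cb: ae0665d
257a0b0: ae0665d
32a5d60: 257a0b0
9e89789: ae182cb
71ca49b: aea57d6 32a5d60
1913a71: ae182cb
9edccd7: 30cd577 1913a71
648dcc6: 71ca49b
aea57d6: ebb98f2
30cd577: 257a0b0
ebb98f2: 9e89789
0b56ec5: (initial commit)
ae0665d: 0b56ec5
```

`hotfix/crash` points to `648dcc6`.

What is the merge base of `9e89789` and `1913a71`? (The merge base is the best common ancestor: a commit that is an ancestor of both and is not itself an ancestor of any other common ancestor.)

Ancestors of 9e89789: {0b56ec5, 9e89789, ae0665d, ae182cb}.
Ancestors of 1913a71: {0b56ec5, 1913a71, ae0665d, ae182cb}.
Common ancestors: {0b56ec5, ae0665d, ae182cb}.
Among these, ae182cb is not an ancestor of any other common ancestor — it is the merge base.

ae182cb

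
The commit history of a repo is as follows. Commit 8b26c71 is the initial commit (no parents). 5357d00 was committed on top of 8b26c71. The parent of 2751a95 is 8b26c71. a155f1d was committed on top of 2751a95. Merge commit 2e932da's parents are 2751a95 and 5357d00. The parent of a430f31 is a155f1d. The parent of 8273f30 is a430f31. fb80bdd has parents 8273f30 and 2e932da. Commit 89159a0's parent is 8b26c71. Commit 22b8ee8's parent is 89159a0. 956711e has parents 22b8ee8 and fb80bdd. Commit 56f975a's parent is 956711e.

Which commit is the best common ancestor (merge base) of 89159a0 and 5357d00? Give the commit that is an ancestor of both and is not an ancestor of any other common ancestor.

Ancestors of 89159a0: {89159a0, 8b26c71}.
Ancestors of 5357d00: {5357d00, 8b26c71}.
Common ancestors: {8b26c71}.
The only common ancestor is 8b26c71, so it is the merge base.

8b26c71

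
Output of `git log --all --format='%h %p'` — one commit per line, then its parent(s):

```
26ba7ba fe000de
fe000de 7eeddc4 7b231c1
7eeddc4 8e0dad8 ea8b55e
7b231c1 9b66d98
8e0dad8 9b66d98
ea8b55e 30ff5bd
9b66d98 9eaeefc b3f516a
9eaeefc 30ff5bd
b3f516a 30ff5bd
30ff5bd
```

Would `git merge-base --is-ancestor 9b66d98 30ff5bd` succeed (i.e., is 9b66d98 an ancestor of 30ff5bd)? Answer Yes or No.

Ancestors of 30ff5bd: {30ff5bd}.
9b66d98 is not in that set, so it is not an ancestor of 30ff5bd.

No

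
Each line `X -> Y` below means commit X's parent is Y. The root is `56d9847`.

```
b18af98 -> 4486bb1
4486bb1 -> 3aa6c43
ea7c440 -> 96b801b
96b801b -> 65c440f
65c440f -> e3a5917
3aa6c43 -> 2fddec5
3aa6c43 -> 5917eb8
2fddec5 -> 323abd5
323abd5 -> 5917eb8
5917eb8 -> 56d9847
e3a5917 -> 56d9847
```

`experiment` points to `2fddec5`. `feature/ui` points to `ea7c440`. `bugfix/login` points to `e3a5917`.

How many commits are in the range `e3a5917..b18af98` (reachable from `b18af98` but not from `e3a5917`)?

6

Reachable from b18af98: {2fddec5, 323abd5, 3aa6c43, 4486bb1, 56d9847, 5917eb8, b18af98}.
Reachable from e3a5917: {56d9847, e3a5917}.
In b18af98's history but not e3a5917's: {2fddec5, 323abd5, 3aa6c43, 4486bb1, 5917eb8, b18af98} — 6 commits.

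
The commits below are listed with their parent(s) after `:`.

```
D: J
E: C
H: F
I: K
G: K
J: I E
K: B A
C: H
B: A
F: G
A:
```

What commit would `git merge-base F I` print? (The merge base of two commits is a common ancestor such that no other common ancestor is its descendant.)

Ancestors of F: {A, B, F, G, K}.
Ancestors of I: {A, B, I, K}.
Common ancestors: {A, B, K}.
Among these, K is not an ancestor of any other common ancestor — it is the merge base.

K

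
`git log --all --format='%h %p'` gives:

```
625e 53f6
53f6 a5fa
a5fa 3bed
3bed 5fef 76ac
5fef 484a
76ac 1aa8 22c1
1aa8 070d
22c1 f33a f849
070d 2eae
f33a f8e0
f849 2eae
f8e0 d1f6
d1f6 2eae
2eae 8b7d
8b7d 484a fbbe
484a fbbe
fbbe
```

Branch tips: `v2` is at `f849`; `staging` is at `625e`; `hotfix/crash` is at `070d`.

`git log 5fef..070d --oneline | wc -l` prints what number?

3

Reachable from 070d: {070d, 2eae, 484a, 8b7d, fbbe}.
Reachable from 5fef: {484a, 5fef, fbbe}.
In 070d's history but not 5fef's: {070d, 2eae, 8b7d} — 3 commits.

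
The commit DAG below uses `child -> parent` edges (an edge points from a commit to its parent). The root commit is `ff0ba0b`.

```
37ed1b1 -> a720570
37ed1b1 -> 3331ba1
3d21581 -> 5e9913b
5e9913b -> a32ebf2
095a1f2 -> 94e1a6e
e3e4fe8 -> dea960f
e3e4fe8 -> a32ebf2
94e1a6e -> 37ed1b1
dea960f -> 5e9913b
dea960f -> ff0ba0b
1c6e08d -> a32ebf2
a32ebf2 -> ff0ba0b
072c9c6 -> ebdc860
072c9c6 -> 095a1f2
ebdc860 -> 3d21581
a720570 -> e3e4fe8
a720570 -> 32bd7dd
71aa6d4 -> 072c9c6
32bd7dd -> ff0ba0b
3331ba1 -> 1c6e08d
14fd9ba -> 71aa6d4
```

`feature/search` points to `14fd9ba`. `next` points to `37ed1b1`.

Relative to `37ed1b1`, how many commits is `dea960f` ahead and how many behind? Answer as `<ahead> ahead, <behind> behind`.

Reachable from dea960f: {5e9913b, a32ebf2, dea960f, ff0ba0b}.
Reachable from 37ed1b1: {1c6e08d, 32bd7dd, 3331ba1, 37ed1b1, 5e9913b, a32ebf2, a720570, dea960f, e3e4fe8, ff0ba0b}.
Only in dea960f's history (ahead): {} — 0.
Only in 37ed1b1's history (behind): {1c6e08d, 32bd7dd, 3331ba1, 37ed1b1, a720570, e3e4fe8} — 6.

0 ahead, 6 behind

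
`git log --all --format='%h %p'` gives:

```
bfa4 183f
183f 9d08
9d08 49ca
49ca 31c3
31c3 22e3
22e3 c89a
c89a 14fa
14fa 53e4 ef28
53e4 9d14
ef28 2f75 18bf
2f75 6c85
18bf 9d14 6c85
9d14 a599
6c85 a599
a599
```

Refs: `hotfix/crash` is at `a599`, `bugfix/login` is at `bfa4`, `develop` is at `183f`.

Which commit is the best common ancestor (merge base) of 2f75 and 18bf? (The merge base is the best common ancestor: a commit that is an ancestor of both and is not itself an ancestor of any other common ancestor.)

Ancestors of 2f75: {2f75, 6c85, a599}.
Ancestors of 18bf: {18bf, 6c85, 9d14, a599}.
Common ancestors: {6c85, a599}.
Among these, 6c85 is not an ancestor of any other common ancestor — it is the merge base.

6c85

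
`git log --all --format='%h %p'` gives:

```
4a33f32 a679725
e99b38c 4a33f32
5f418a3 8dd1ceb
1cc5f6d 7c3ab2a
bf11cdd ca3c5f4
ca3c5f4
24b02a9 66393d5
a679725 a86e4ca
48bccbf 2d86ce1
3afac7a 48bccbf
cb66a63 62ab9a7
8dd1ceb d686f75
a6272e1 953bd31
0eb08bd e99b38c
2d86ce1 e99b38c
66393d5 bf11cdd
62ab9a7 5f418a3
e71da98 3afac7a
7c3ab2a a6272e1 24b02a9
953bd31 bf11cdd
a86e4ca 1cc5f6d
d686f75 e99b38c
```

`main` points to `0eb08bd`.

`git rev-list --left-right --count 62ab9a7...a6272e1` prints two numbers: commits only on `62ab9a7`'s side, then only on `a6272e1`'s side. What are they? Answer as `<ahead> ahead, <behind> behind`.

12 ahead, 0 behind

Reachable from 62ab9a7: {1cc5f6d, 24b02a9, 4a33f32, 5f418a3, 62ab9a7, 66393d5, 7c3ab2a, 8dd1ceb, 953bd31, a6272e1, a679725, a86e4ca, bf11cdd, ca3c5f4, d686f75, e99b38c}.
Reachable from a6272e1: {953bd31, a6272e1, bf11cdd, ca3c5f4}.
Only in 62ab9a7's history (ahead): {1cc5f6d, 24b02a9, 4a33f32, 5f418a3, 62ab9a7, 66393d5, 7c3ab2a, 8dd1ceb, a679725, a86e4ca, d686f75, e99b38c} — 12.
Only in a6272e1's history (behind): {} — 0.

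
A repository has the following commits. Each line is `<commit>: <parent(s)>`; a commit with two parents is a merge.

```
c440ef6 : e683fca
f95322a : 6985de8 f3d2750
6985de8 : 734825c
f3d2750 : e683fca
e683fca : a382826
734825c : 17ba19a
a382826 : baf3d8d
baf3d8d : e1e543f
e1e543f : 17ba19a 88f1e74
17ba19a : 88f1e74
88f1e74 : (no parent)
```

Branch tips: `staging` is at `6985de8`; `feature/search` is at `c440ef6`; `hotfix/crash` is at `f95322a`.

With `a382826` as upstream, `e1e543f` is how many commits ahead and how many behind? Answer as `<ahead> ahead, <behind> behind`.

0 ahead, 2 behind

Reachable from e1e543f: {17ba19a, 88f1e74, e1e543f}.
Reachable from a382826: {17ba19a, 88f1e74, a382826, baf3d8d, e1e543f}.
Only in e1e543f's history (ahead): {} — 0.
Only in a382826's history (behind): {a382826, baf3d8d} — 2.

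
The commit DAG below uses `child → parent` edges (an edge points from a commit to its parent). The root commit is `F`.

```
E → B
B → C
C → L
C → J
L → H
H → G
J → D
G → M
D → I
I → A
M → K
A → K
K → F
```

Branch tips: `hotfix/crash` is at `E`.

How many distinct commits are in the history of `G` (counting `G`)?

Walking parent pointers from G: reachable set = {F, G, K, M}.
That is 4 commits.

4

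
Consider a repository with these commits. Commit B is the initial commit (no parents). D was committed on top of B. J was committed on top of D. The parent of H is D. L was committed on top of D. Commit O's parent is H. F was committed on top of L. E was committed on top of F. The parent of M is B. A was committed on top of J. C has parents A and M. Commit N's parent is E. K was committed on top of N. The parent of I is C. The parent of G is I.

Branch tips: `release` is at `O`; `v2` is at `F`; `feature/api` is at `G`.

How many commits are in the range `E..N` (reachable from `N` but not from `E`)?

1

Reachable from N: {B, D, E, F, L, N}.
Reachable from E: {B, D, E, F, L}.
In N's history but not E's: {N} — 1 commit.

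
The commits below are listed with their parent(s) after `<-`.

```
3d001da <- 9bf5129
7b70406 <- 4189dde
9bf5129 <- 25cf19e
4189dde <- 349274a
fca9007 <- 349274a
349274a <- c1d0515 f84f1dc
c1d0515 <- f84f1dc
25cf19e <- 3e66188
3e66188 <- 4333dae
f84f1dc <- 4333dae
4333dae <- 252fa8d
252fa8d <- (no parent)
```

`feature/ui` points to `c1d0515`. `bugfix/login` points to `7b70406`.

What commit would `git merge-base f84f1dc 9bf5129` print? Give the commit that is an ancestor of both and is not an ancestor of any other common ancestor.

Ancestors of f84f1dc: {252fa8d, 4333dae, f84f1dc}.
Ancestors of 9bf5129: {252fa8d, 25cf19e, 3e66188, 4333dae, 9bf5129}.
Common ancestors: {252fa8d, 4333dae}.
Among these, 4333dae is not an ancestor of any other common ancestor — it is the merge base.

4333dae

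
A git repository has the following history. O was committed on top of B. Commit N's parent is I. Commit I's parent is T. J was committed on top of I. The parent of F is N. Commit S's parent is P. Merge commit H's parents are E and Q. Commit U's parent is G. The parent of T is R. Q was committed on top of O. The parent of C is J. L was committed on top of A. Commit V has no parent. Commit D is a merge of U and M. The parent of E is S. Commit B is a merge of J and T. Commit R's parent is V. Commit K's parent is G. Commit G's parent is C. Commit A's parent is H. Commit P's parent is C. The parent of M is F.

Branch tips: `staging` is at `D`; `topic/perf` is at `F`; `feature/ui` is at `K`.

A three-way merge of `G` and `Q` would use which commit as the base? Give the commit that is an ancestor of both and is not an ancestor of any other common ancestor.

Ancestors of G: {C, G, I, J, R, T, V}.
Ancestors of Q: {B, I, J, O, Q, R, T, V}.
Common ancestors: {I, J, R, T, V}.
Among these, J is not an ancestor of any other common ancestor — it is the merge base.

J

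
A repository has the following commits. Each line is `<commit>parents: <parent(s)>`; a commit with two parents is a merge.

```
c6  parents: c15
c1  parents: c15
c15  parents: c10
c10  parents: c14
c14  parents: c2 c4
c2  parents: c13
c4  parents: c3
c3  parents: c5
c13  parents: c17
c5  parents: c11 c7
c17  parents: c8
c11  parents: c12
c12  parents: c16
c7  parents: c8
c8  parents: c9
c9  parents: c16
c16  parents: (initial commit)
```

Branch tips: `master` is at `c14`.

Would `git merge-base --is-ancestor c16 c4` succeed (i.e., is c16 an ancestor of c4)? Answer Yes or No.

Yes

Ancestors of c4 (commits reachable by following parents): {c11, c12, c16, c3, c4, c5, c7, c8, c9}.
c16 is in that set, so it is an ancestor of c4.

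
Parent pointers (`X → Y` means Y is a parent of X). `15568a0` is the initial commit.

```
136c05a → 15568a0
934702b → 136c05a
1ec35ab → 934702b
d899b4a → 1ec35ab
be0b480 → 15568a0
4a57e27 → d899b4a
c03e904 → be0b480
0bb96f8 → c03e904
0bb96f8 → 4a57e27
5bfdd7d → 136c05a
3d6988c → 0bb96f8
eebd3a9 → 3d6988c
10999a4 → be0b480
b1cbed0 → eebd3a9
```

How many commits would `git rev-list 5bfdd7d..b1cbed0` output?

Reachable from b1cbed0: {0bb96f8, 136c05a, 15568a0, 1ec35ab, 3d6988c, 4a57e27, 934702b, b1cbed0, be0b480, c03e904, d899b4a, eebd3a9}.
Reachable from 5bfdd7d: {136c05a, 15568a0, 5bfdd7d}.
In b1cbed0's history but not 5bfdd7d's: {0bb96f8, 1ec35ab, 3d6988c, 4a57e27, 934702b, b1cbed0, be0b480, c03e904, d899b4a, eebd3a9} — 10 commits.

10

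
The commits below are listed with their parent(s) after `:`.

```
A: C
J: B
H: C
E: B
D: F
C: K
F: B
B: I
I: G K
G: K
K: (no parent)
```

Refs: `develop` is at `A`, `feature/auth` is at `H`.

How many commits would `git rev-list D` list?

Walking parent pointers from D: reachable set = {B, D, F, G, I, K}.
That is 6 commits.

6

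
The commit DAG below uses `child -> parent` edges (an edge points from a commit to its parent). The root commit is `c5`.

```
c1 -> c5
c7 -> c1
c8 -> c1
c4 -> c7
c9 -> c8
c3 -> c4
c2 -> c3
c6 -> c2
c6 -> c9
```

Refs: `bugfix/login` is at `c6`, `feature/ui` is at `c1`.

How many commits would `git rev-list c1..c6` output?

Reachable from c6: {c1, c2, c3, c4, c5, c6, c7, c8, c9}.
Reachable from c1: {c1, c5}.
In c6's history but not c1's: {c2, c3, c4, c6, c7, c8, c9} — 7 commits.

7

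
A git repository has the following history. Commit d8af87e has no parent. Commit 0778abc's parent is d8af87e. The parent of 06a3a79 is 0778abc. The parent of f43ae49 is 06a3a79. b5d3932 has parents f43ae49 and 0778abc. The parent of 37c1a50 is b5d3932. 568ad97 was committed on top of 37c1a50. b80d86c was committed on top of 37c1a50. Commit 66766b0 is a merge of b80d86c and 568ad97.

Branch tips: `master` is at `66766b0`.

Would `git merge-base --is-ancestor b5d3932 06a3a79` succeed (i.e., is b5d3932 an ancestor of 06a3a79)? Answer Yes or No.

No

Ancestors of 06a3a79: {06a3a79, 0778abc, d8af87e}.
b5d3932 is not in that set, so it is not an ancestor of 06a3a79.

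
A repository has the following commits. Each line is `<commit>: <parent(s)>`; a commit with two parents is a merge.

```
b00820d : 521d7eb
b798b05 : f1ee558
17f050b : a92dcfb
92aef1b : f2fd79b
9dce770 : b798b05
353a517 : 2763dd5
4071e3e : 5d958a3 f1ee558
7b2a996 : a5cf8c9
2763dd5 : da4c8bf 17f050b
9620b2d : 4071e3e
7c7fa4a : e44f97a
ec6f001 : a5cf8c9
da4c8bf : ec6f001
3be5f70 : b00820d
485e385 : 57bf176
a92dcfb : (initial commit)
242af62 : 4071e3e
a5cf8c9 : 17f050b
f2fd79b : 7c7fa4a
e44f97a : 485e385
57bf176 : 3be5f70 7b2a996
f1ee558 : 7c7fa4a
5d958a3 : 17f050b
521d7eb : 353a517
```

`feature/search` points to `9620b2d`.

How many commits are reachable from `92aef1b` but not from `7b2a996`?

13

Reachable from 92aef1b: {17f050b, 2763dd5, 353a517, 3be5f70, 485e385, 521d7eb, 57bf176, 7b2a996, 7c7fa4a, 92aef1b, a5cf8c9, a92dcfb, b00820d, da4c8bf, e44f97a, ec6f001, f2fd79b}.
Reachable from 7b2a996: {17f050b, 7b2a996, a5cf8c9, a92dcfb}.
In 92aef1b's history but not 7b2a996's: {2763dd5, 353a517, 3be5f70, 485e385, 521d7eb, 57bf176, 7c7fa4a, 92aef1b, b00820d, da4c8bf, e44f97a, ec6f001, f2fd79b} — 13 commits.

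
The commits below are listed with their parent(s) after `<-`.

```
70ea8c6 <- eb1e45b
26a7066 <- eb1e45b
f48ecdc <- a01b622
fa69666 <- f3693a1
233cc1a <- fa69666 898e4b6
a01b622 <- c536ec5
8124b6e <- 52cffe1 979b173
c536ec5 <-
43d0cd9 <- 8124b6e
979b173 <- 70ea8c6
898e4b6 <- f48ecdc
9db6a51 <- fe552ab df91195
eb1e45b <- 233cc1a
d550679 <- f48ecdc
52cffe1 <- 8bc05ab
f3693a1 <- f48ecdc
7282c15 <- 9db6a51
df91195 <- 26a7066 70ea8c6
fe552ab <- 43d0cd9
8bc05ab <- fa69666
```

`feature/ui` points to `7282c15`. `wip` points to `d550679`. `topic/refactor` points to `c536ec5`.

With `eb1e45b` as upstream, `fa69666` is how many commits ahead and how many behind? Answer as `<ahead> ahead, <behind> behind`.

Reachable from fa69666: {a01b622, c536ec5, f3693a1, f48ecdc, fa69666}.
Reachable from eb1e45b: {233cc1a, 898e4b6, a01b622, c536ec5, eb1e45b, f3693a1, f48ecdc, fa69666}.
Only in fa69666's history (ahead): {} — 0.
Only in eb1e45b's history (behind): {233cc1a, 898e4b6, eb1e45b} — 3.

0 ahead, 3 behind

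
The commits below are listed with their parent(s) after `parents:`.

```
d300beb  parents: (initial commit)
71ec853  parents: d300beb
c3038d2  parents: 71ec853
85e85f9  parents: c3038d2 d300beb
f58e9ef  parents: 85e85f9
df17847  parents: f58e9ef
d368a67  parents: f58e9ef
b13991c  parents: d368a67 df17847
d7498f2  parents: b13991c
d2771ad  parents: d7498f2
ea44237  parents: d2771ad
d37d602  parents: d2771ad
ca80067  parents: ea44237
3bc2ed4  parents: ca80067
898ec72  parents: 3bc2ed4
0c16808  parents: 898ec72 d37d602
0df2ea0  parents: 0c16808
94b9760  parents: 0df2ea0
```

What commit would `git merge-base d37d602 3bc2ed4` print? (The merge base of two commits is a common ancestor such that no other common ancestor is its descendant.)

d2771ad

Ancestors of d37d602: {71ec853, 85e85f9, b13991c, c3038d2, d2771ad, d300beb, d368a67, d37d602, d7498f2, df17847, f58e9ef}.
Ancestors of 3bc2ed4: {3bc2ed4, 71ec853, 85e85f9, b13991c, c3038d2, ca80067, d2771ad, d300beb, d368a67, d7498f2, df17847, ea44237, f58e9ef}.
Common ancestors: {71ec853, 85e85f9, b13991c, c3038d2, d2771ad, d300beb, d368a67, d7498f2, df17847, f58e9ef}.
Among these, d2771ad is not an ancestor of any other common ancestor — it is the merge base.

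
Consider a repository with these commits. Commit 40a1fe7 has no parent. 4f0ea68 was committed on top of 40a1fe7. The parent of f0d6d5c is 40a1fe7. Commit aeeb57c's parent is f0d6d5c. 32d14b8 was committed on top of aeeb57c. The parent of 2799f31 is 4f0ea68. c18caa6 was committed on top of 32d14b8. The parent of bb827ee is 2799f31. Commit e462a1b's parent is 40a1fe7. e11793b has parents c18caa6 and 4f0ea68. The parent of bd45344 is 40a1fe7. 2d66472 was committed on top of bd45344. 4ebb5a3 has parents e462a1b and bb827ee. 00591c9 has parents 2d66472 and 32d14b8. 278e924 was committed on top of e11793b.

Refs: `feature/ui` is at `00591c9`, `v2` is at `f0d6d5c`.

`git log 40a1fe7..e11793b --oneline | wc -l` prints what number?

6

Reachable from e11793b: {32d14b8, 40a1fe7, 4f0ea68, aeeb57c, c18caa6, e11793b, f0d6d5c}.
Reachable from 40a1fe7: {40a1fe7}.
In e11793b's history but not 40a1fe7's: {32d14b8, 4f0ea68, aeeb57c, c18caa6, e11793b, f0d6d5c} — 6 commits.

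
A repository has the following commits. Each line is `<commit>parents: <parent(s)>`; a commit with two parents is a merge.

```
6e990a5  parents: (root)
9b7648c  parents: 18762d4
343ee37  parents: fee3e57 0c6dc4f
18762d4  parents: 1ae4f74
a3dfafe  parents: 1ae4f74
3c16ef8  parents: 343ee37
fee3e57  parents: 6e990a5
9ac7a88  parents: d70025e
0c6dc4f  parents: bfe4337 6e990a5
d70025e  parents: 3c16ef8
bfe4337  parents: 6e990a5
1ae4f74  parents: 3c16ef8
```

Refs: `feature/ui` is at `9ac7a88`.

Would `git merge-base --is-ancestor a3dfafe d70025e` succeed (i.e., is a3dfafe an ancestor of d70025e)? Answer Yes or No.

No

Ancestors of d70025e: {0c6dc4f, 343ee37, 3c16ef8, 6e990a5, bfe4337, d70025e, fee3e57}.
a3dfafe is not in that set, so it is not an ancestor of d70025e.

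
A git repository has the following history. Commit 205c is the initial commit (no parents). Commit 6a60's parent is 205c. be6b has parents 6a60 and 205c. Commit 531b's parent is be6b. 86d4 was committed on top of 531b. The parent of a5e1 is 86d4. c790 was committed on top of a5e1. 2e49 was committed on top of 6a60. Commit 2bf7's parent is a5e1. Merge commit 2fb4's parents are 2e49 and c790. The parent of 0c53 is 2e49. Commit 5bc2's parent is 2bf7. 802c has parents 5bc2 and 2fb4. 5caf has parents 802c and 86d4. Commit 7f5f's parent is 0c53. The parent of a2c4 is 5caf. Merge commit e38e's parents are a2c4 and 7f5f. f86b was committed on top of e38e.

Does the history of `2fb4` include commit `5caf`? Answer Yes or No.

No

Ancestors of 2fb4: {205c, 2e49, 2fb4, 531b, 6a60, 86d4, a5e1, be6b, c790}.
5caf is not in that set, so it is not an ancestor of 2fb4.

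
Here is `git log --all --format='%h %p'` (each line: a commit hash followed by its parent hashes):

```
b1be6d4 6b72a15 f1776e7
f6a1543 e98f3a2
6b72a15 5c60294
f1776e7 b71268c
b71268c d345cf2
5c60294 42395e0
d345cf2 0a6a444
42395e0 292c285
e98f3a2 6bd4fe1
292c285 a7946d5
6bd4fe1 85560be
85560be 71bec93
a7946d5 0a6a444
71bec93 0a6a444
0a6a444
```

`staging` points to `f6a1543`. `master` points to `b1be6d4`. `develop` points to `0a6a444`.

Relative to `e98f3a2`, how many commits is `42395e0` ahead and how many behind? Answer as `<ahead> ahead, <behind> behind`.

Reachable from 42395e0: {0a6a444, 292c285, 42395e0, a7946d5}.
Reachable from e98f3a2: {0a6a444, 6bd4fe1, 71bec93, 85560be, e98f3a2}.
Only in 42395e0's history (ahead): {292c285, 42395e0, a7946d5} — 3.
Only in e98f3a2's history (behind): {6bd4fe1, 71bec93, 85560be, e98f3a2} — 4.

3 ahead, 4 behind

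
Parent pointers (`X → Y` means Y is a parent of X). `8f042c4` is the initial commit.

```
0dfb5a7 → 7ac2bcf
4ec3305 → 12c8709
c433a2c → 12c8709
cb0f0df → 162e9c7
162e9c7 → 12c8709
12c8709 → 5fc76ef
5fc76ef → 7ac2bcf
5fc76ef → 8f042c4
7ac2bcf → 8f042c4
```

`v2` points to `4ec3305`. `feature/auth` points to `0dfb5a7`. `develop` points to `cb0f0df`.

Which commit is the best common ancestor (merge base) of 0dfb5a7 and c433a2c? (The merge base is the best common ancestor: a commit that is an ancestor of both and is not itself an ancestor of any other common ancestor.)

7ac2bcf

Ancestors of 0dfb5a7: {0dfb5a7, 7ac2bcf, 8f042c4}.
Ancestors of c433a2c: {12c8709, 5fc76ef, 7ac2bcf, 8f042c4, c433a2c}.
Common ancestors: {7ac2bcf, 8f042c4}.
Among these, 7ac2bcf is not an ancestor of any other common ancestor — it is the merge base.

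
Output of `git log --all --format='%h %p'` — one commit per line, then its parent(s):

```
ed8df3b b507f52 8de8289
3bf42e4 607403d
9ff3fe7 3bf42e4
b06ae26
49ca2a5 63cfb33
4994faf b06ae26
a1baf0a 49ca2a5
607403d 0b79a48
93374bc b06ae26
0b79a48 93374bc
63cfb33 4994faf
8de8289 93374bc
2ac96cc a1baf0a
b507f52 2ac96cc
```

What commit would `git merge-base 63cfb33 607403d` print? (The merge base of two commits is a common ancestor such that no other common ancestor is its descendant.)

b06ae26

Ancestors of 63cfb33: {4994faf, 63cfb33, b06ae26}.
Ancestors of 607403d: {0b79a48, 607403d, 93374bc, b06ae26}.
Common ancestors: {b06ae26}.
The only common ancestor is b06ae26, so it is the merge base.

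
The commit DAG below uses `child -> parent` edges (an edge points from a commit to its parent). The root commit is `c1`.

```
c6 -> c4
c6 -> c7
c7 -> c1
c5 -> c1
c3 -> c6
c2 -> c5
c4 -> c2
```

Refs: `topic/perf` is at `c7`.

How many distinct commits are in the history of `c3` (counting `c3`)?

7

Walking parent pointers from c3: reachable set = {c1, c2, c3, c4, c5, c6, c7}.
That is 7 commits.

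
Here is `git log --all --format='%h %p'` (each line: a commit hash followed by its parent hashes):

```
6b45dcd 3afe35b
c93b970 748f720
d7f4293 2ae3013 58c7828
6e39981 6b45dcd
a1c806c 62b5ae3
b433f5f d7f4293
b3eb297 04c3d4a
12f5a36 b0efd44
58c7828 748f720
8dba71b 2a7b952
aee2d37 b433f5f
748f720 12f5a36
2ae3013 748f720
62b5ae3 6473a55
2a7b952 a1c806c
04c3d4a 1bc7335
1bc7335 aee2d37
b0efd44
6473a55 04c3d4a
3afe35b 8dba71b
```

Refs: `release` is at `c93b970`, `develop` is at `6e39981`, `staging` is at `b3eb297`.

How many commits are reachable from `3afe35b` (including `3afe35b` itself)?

16

Walking parent pointers from 3afe35b: reachable set = {04c3d4a, 12f5a36, 1bc7335, 2a7b952, 2ae3013, 3afe35b, 58c7828, 62b5ae3, 6473a55, 748f720, 8dba71b, a1c806c, aee2d37, b0efd44, b433f5f, d7f4293}.
That is 16 commits.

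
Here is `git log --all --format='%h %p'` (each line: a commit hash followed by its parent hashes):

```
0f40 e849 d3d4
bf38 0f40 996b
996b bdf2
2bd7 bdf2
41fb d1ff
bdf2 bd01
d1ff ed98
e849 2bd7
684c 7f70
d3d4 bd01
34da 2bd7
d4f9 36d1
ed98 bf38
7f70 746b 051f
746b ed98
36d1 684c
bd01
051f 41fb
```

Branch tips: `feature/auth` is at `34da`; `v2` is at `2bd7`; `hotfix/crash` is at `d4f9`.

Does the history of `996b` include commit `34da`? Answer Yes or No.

Ancestors of 996b: {996b, bd01, bdf2}.
34da is not in that set, so it is not an ancestor of 996b.

No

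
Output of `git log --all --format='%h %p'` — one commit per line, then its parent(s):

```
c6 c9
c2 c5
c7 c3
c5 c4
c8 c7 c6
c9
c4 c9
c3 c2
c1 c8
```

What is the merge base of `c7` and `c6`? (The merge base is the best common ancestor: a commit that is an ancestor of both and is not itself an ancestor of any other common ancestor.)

c9

Ancestors of c7: {c2, c3, c4, c5, c7, c9}.
Ancestors of c6: {c6, c9}.
Common ancestors: {c9}.
The only common ancestor is c9, so it is the merge base.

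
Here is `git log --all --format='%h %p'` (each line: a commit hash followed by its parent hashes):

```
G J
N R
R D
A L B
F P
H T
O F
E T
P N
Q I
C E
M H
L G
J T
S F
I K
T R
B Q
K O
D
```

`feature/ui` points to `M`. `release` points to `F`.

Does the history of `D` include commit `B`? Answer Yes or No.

No

Ancestors of D: {D}.
B is not in that set, so it is not an ancestor of D.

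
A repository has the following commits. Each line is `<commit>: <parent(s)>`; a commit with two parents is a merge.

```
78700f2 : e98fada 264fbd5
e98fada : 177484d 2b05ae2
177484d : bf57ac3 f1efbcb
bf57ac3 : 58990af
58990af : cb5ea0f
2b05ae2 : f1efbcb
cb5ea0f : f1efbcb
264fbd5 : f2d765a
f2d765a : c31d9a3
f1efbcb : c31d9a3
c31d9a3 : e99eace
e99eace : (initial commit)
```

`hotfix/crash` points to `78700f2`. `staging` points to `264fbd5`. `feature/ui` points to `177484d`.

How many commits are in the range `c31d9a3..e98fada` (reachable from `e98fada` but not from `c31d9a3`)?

7

Reachable from e98fada: {177484d, 2b05ae2, 58990af, bf57ac3, c31d9a3, cb5ea0f, e98fada, e99eace, f1efbcb}.
Reachable from c31d9a3: {c31d9a3, e99eace}.
In e98fada's history but not c31d9a3's: {177484d, 2b05ae2, 58990af, bf57ac3, cb5ea0f, e98fada, f1efbcb} — 7 commits.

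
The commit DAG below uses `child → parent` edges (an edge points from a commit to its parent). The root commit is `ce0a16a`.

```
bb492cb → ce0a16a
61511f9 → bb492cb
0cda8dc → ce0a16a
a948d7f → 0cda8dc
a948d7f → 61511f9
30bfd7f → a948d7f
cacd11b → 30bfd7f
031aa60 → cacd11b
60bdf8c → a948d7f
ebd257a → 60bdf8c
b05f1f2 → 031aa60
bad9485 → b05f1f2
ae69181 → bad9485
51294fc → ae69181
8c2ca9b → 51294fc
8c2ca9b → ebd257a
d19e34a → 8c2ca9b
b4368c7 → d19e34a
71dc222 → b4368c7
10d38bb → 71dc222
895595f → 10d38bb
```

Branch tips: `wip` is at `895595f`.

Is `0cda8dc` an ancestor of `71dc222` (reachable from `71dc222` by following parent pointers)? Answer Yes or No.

Ancestors of 71dc222 (commits reachable by following parents): {031aa60, 0cda8dc, 30bfd7f, 51294fc, 60bdf8c, 61511f9, 71dc222, 8c2ca9b, a948d7f, ae69181, b05f1f2, b4368c7, bad9485, bb492cb, cacd11b, ce0a16a, d19e34a, ebd257a}.
0cda8dc is in that set, so it is an ancestor of 71dc222.

Yes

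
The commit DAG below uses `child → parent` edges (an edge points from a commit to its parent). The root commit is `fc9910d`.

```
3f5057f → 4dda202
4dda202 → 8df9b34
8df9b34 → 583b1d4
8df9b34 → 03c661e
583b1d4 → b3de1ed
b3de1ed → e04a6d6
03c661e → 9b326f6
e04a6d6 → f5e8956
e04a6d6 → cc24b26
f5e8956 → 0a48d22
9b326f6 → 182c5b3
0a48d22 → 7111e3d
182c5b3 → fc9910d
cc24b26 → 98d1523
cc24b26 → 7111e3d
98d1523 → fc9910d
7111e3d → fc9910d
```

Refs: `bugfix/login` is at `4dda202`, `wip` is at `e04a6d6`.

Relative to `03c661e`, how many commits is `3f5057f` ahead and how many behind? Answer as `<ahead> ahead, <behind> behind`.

Reachable from 3f5057f: {03c661e, 0a48d22, 182c5b3, 3f5057f, 4dda202, 583b1d4, 7111e3d, 8df9b34, 98d1523, 9b326f6, b3de1ed, cc24b26, e04a6d6, f5e8956, fc9910d}.
Reachable from 03c661e: {03c661e, 182c5b3, 9b326f6, fc9910d}.
Only in 3f5057f's history (ahead): {0a48d22, 3f5057f, 4dda202, 583b1d4, 7111e3d, 8df9b34, 98d1523, b3de1ed, cc24b26, e04a6d6, f5e8956} — 11.
Only in 03c661e's history (behind): {} — 0.

11 ahead, 0 behind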